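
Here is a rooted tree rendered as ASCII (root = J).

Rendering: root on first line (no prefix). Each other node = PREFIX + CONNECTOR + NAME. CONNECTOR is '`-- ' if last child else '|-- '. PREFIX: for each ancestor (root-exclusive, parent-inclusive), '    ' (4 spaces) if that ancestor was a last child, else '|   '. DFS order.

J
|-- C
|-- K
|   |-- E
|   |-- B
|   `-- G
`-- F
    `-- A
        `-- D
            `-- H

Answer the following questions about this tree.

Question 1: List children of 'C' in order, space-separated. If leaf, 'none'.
Node C's children (from adjacency): (leaf)

Answer: none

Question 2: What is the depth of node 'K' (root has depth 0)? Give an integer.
Path from root to K: J -> K
Depth = number of edges = 1

Answer: 1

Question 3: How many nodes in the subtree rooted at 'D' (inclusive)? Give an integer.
Subtree rooted at D contains: D, H
Count = 2

Answer: 2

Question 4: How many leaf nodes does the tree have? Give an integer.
Leaves (nodes with no children): B, C, E, G, H

Answer: 5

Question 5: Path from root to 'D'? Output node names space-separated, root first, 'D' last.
Walk down from root: J -> F -> A -> D

Answer: J F A D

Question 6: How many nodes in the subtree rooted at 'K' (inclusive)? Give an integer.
Subtree rooted at K contains: B, E, G, K
Count = 4

Answer: 4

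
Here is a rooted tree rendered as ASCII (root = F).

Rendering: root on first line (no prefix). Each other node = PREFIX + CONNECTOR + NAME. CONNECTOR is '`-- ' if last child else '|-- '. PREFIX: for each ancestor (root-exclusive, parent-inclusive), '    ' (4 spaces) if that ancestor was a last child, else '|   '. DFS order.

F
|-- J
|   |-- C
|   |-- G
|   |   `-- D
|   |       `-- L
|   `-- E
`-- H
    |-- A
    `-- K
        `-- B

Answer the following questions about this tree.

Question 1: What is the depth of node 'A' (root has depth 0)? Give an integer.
Path from root to A: F -> H -> A
Depth = number of edges = 2

Answer: 2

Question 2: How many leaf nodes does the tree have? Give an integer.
Answer: 5

Derivation:
Leaves (nodes with no children): A, B, C, E, L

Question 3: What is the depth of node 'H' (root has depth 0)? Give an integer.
Path from root to H: F -> H
Depth = number of edges = 1

Answer: 1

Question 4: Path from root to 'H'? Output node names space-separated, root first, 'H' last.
Walk down from root: F -> H

Answer: F H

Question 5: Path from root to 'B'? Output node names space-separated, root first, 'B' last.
Answer: F H K B

Derivation:
Walk down from root: F -> H -> K -> B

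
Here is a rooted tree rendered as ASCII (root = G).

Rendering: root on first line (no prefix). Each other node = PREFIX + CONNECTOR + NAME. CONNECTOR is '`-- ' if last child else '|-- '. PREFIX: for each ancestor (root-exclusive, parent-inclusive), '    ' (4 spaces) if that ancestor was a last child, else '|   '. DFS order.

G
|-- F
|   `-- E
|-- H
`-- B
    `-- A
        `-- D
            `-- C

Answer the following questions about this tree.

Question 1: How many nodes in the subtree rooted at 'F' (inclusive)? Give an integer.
Answer: 2

Derivation:
Subtree rooted at F contains: E, F
Count = 2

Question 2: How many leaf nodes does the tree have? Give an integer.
Leaves (nodes with no children): C, E, H

Answer: 3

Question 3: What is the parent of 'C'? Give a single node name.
Answer: D

Derivation:
Scan adjacency: C appears as child of D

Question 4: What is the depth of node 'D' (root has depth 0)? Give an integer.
Path from root to D: G -> B -> A -> D
Depth = number of edges = 3

Answer: 3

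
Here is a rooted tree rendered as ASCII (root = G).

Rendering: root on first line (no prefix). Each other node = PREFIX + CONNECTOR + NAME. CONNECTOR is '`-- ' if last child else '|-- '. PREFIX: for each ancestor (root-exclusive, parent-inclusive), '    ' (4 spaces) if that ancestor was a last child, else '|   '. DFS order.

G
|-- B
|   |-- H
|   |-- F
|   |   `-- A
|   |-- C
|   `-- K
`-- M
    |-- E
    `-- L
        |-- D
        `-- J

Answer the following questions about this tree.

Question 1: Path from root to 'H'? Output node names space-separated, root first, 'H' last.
Walk down from root: G -> B -> H

Answer: G B H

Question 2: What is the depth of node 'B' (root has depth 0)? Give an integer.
Answer: 1

Derivation:
Path from root to B: G -> B
Depth = number of edges = 1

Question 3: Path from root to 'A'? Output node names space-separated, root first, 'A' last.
Walk down from root: G -> B -> F -> A

Answer: G B F A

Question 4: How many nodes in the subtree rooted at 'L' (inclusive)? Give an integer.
Answer: 3

Derivation:
Subtree rooted at L contains: D, J, L
Count = 3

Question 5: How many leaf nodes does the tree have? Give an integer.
Answer: 7

Derivation:
Leaves (nodes with no children): A, C, D, E, H, J, K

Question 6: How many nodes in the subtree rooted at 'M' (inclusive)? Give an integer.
Subtree rooted at M contains: D, E, J, L, M
Count = 5

Answer: 5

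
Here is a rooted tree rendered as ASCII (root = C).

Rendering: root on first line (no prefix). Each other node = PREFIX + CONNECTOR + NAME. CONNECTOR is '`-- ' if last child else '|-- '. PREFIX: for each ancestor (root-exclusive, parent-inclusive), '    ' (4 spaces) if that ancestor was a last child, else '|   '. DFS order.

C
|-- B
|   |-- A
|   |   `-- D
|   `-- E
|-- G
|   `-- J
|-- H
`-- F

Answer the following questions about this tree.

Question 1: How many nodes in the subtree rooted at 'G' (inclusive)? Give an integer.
Subtree rooted at G contains: G, J
Count = 2

Answer: 2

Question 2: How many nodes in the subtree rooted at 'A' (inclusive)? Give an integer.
Answer: 2

Derivation:
Subtree rooted at A contains: A, D
Count = 2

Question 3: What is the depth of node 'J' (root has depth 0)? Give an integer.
Answer: 2

Derivation:
Path from root to J: C -> G -> J
Depth = number of edges = 2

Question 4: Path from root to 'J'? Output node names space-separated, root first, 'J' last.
Walk down from root: C -> G -> J

Answer: C G J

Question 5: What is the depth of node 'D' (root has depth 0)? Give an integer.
Answer: 3

Derivation:
Path from root to D: C -> B -> A -> D
Depth = number of edges = 3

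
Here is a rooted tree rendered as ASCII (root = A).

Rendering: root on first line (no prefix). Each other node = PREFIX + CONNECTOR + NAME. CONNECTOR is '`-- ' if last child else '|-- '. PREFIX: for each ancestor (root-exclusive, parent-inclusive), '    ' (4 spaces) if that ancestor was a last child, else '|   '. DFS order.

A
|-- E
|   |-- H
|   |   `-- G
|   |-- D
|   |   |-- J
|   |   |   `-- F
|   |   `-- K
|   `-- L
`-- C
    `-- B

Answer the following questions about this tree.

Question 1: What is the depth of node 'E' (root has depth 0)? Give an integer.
Path from root to E: A -> E
Depth = number of edges = 1

Answer: 1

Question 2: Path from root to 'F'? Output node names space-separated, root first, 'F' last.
Walk down from root: A -> E -> D -> J -> F

Answer: A E D J F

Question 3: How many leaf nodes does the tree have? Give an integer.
Leaves (nodes with no children): B, F, G, K, L

Answer: 5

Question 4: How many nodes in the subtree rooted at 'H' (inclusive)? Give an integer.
Subtree rooted at H contains: G, H
Count = 2

Answer: 2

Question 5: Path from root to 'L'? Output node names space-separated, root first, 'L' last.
Answer: A E L

Derivation:
Walk down from root: A -> E -> L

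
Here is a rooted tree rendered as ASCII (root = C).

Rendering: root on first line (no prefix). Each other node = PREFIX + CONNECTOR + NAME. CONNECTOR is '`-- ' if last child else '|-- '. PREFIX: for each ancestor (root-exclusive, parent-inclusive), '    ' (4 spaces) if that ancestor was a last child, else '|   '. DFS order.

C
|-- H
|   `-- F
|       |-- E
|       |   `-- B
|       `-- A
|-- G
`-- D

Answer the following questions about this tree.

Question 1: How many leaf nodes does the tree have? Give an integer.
Answer: 4

Derivation:
Leaves (nodes with no children): A, B, D, G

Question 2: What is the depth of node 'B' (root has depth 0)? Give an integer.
Answer: 4

Derivation:
Path from root to B: C -> H -> F -> E -> B
Depth = number of edges = 4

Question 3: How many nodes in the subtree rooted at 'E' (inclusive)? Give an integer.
Answer: 2

Derivation:
Subtree rooted at E contains: B, E
Count = 2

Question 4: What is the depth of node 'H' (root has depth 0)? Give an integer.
Answer: 1

Derivation:
Path from root to H: C -> H
Depth = number of edges = 1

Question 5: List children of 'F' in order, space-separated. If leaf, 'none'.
Answer: E A

Derivation:
Node F's children (from adjacency): E, A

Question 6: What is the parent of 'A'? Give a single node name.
Answer: F

Derivation:
Scan adjacency: A appears as child of F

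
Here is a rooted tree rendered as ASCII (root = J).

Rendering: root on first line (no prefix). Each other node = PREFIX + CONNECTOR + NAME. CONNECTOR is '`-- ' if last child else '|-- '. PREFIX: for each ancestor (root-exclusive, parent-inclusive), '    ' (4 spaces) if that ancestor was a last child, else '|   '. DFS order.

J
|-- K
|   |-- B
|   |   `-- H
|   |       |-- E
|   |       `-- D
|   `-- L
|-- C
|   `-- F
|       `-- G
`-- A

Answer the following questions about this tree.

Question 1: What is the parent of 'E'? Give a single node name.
Answer: H

Derivation:
Scan adjacency: E appears as child of H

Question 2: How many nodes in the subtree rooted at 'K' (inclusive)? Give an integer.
Subtree rooted at K contains: B, D, E, H, K, L
Count = 6

Answer: 6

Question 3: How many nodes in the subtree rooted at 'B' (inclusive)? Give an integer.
Subtree rooted at B contains: B, D, E, H
Count = 4

Answer: 4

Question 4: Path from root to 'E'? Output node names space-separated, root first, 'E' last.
Walk down from root: J -> K -> B -> H -> E

Answer: J K B H E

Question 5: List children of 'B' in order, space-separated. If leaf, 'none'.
Node B's children (from adjacency): H

Answer: H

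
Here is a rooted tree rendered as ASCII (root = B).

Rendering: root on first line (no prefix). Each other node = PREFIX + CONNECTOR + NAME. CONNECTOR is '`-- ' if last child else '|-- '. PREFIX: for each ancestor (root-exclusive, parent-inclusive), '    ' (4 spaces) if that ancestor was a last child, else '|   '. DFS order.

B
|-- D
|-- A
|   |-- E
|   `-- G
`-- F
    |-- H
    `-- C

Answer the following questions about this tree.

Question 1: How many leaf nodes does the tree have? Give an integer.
Leaves (nodes with no children): C, D, E, G, H

Answer: 5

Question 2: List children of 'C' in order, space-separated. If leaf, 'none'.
Node C's children (from adjacency): (leaf)

Answer: none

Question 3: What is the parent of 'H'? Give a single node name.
Scan adjacency: H appears as child of F

Answer: F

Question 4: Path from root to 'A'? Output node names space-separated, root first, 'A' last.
Answer: B A

Derivation:
Walk down from root: B -> A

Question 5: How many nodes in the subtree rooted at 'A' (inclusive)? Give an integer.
Answer: 3

Derivation:
Subtree rooted at A contains: A, E, G
Count = 3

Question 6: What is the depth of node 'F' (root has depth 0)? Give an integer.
Path from root to F: B -> F
Depth = number of edges = 1

Answer: 1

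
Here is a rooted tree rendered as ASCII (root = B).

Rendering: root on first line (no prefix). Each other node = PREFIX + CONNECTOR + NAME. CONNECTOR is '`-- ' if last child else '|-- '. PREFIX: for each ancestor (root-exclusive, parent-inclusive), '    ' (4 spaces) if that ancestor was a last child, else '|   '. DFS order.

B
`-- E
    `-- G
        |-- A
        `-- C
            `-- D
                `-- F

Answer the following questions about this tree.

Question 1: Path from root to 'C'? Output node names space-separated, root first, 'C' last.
Answer: B E G C

Derivation:
Walk down from root: B -> E -> G -> C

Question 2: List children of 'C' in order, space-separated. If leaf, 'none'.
Node C's children (from adjacency): D

Answer: D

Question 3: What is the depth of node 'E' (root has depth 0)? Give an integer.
Path from root to E: B -> E
Depth = number of edges = 1

Answer: 1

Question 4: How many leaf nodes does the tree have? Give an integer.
Answer: 2

Derivation:
Leaves (nodes with no children): A, F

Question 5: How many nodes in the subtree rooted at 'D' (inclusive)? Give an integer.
Answer: 2

Derivation:
Subtree rooted at D contains: D, F
Count = 2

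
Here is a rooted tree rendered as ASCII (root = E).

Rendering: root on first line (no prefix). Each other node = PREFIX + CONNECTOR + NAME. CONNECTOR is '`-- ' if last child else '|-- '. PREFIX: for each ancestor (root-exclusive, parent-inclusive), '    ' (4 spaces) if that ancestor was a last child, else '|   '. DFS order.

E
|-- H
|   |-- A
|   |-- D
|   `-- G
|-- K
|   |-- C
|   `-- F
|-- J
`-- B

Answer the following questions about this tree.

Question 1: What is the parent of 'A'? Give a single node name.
Scan adjacency: A appears as child of H

Answer: H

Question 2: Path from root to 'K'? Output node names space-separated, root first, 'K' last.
Answer: E K

Derivation:
Walk down from root: E -> K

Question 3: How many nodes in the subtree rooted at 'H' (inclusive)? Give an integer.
Answer: 4

Derivation:
Subtree rooted at H contains: A, D, G, H
Count = 4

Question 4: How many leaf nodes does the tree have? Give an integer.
Leaves (nodes with no children): A, B, C, D, F, G, J

Answer: 7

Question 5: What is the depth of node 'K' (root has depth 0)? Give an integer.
Path from root to K: E -> K
Depth = number of edges = 1

Answer: 1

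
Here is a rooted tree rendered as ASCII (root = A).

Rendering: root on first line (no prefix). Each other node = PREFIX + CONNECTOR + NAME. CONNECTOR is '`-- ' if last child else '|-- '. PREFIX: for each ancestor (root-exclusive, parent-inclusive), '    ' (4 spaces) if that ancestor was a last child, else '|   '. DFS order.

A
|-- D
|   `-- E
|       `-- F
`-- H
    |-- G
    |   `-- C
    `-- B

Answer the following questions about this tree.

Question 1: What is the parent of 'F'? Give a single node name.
Scan adjacency: F appears as child of E

Answer: E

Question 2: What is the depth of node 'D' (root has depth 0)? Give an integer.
Path from root to D: A -> D
Depth = number of edges = 1

Answer: 1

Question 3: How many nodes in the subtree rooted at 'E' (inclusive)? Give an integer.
Subtree rooted at E contains: E, F
Count = 2

Answer: 2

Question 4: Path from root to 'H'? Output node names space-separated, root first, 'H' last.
Walk down from root: A -> H

Answer: A H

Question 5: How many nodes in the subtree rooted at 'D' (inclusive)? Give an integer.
Answer: 3

Derivation:
Subtree rooted at D contains: D, E, F
Count = 3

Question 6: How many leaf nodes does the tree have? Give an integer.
Answer: 3

Derivation:
Leaves (nodes with no children): B, C, F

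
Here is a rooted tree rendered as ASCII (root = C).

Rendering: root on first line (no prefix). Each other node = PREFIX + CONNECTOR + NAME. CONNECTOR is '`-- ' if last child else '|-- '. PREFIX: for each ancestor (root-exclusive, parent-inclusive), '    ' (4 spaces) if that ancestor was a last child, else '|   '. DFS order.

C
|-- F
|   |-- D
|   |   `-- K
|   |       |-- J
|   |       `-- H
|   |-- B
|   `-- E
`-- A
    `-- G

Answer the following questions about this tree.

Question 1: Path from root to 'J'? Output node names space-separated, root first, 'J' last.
Answer: C F D K J

Derivation:
Walk down from root: C -> F -> D -> K -> J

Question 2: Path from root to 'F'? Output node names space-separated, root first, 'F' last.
Answer: C F

Derivation:
Walk down from root: C -> F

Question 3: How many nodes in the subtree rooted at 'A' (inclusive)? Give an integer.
Subtree rooted at A contains: A, G
Count = 2

Answer: 2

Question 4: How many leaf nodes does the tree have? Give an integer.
Answer: 5

Derivation:
Leaves (nodes with no children): B, E, G, H, J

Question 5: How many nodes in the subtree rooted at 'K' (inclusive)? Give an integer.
Answer: 3

Derivation:
Subtree rooted at K contains: H, J, K
Count = 3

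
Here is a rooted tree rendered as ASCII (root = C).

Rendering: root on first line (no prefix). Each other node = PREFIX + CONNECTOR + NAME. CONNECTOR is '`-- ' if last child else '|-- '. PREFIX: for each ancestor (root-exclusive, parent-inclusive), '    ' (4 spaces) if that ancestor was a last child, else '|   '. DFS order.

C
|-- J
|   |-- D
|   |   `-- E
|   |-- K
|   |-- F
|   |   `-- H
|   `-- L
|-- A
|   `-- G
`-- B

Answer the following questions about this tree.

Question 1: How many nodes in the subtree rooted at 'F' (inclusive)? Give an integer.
Answer: 2

Derivation:
Subtree rooted at F contains: F, H
Count = 2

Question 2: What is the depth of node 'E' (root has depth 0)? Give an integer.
Path from root to E: C -> J -> D -> E
Depth = number of edges = 3

Answer: 3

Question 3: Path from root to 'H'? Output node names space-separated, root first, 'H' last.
Answer: C J F H

Derivation:
Walk down from root: C -> J -> F -> H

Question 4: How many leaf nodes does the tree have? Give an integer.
Answer: 6

Derivation:
Leaves (nodes with no children): B, E, G, H, K, L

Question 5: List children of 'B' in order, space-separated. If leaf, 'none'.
Node B's children (from adjacency): (leaf)

Answer: none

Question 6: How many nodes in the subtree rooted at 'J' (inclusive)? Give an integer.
Answer: 7

Derivation:
Subtree rooted at J contains: D, E, F, H, J, K, L
Count = 7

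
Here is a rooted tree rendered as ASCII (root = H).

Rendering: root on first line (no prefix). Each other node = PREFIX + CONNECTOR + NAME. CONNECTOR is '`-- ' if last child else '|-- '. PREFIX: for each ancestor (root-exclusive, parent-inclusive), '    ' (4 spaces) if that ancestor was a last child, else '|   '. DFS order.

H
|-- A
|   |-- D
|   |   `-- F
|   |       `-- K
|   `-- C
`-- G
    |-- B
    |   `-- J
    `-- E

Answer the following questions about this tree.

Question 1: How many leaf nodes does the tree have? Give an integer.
Answer: 4

Derivation:
Leaves (nodes with no children): C, E, J, K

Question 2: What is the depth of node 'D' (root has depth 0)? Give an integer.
Path from root to D: H -> A -> D
Depth = number of edges = 2

Answer: 2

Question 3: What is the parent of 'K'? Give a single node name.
Scan adjacency: K appears as child of F

Answer: F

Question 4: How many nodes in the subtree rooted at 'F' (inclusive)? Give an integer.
Subtree rooted at F contains: F, K
Count = 2

Answer: 2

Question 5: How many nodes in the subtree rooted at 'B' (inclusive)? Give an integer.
Answer: 2

Derivation:
Subtree rooted at B contains: B, J
Count = 2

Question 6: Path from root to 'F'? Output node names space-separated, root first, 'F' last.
Walk down from root: H -> A -> D -> F

Answer: H A D F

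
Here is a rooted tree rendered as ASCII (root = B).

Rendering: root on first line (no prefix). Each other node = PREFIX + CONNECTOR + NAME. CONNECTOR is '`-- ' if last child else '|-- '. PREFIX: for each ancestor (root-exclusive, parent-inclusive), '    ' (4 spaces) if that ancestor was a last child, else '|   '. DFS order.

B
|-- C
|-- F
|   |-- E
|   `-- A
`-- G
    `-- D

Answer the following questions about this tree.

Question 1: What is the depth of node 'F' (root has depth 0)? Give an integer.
Path from root to F: B -> F
Depth = number of edges = 1

Answer: 1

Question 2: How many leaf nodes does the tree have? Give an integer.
Leaves (nodes with no children): A, C, D, E

Answer: 4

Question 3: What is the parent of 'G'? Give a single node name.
Scan adjacency: G appears as child of B

Answer: B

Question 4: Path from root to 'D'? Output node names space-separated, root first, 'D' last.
Answer: B G D

Derivation:
Walk down from root: B -> G -> D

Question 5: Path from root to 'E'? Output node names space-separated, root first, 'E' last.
Answer: B F E

Derivation:
Walk down from root: B -> F -> E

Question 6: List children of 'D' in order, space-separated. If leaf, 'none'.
Node D's children (from adjacency): (leaf)

Answer: none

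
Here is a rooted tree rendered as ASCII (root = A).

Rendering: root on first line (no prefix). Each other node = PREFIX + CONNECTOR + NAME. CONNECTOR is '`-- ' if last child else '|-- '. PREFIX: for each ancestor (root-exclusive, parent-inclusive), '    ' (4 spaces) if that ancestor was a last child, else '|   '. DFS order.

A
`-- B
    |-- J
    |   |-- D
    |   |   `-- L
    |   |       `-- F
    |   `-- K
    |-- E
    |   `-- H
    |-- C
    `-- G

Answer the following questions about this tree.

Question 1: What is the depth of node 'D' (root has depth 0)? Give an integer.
Path from root to D: A -> B -> J -> D
Depth = number of edges = 3

Answer: 3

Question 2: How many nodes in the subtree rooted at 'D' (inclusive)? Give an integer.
Answer: 3

Derivation:
Subtree rooted at D contains: D, F, L
Count = 3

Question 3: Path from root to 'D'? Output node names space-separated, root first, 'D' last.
Walk down from root: A -> B -> J -> D

Answer: A B J D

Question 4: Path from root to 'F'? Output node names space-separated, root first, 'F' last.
Walk down from root: A -> B -> J -> D -> L -> F

Answer: A B J D L F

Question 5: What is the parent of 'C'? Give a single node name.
Answer: B

Derivation:
Scan adjacency: C appears as child of B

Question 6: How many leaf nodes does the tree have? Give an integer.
Answer: 5

Derivation:
Leaves (nodes with no children): C, F, G, H, K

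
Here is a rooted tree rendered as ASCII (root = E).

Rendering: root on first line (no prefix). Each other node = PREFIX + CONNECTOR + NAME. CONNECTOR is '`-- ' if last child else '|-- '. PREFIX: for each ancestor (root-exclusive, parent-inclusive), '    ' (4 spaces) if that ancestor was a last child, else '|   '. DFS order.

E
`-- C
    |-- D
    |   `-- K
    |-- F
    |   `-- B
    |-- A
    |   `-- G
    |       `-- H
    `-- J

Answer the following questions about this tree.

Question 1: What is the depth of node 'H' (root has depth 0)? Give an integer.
Answer: 4

Derivation:
Path from root to H: E -> C -> A -> G -> H
Depth = number of edges = 4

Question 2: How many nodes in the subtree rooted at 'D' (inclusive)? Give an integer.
Answer: 2

Derivation:
Subtree rooted at D contains: D, K
Count = 2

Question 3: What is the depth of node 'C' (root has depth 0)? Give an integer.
Path from root to C: E -> C
Depth = number of edges = 1

Answer: 1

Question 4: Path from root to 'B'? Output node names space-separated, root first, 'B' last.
Answer: E C F B

Derivation:
Walk down from root: E -> C -> F -> B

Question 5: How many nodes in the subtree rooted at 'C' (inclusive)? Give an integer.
Answer: 9

Derivation:
Subtree rooted at C contains: A, B, C, D, F, G, H, J, K
Count = 9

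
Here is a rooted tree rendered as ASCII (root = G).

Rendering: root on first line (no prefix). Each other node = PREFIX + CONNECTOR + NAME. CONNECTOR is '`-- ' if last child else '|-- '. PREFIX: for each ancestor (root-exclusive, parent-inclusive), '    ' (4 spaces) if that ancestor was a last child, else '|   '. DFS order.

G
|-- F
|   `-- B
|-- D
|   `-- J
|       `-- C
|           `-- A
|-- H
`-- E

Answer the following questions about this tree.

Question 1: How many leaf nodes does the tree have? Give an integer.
Leaves (nodes with no children): A, B, E, H

Answer: 4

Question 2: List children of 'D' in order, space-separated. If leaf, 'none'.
Answer: J

Derivation:
Node D's children (from adjacency): J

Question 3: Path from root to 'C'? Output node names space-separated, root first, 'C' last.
Answer: G D J C

Derivation:
Walk down from root: G -> D -> J -> C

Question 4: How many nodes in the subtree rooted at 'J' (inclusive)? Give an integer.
Answer: 3

Derivation:
Subtree rooted at J contains: A, C, J
Count = 3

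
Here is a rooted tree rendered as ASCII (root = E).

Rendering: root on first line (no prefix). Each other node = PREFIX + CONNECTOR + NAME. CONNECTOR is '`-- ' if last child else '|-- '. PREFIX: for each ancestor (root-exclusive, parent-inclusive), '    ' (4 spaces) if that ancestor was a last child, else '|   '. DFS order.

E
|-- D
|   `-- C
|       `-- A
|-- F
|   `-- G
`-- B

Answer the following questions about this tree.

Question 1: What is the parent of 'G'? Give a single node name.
Answer: F

Derivation:
Scan adjacency: G appears as child of F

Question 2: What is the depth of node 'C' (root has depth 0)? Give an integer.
Answer: 2

Derivation:
Path from root to C: E -> D -> C
Depth = number of edges = 2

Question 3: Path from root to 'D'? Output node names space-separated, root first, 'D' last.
Walk down from root: E -> D

Answer: E D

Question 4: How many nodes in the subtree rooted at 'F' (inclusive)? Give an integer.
Subtree rooted at F contains: F, G
Count = 2

Answer: 2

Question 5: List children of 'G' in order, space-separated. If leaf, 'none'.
Node G's children (from adjacency): (leaf)

Answer: none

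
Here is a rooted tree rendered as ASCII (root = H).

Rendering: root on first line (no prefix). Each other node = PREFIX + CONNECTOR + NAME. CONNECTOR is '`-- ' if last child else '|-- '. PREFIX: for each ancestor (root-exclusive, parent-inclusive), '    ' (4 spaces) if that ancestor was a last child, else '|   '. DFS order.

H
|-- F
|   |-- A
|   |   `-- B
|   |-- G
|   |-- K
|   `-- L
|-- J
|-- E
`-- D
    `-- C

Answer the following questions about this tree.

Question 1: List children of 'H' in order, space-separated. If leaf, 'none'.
Answer: F J E D

Derivation:
Node H's children (from adjacency): F, J, E, D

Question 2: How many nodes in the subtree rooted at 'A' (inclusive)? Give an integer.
Answer: 2

Derivation:
Subtree rooted at A contains: A, B
Count = 2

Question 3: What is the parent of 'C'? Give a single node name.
Scan adjacency: C appears as child of D

Answer: D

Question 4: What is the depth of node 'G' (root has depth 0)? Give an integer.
Answer: 2

Derivation:
Path from root to G: H -> F -> G
Depth = number of edges = 2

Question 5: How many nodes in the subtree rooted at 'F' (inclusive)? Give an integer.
Subtree rooted at F contains: A, B, F, G, K, L
Count = 6

Answer: 6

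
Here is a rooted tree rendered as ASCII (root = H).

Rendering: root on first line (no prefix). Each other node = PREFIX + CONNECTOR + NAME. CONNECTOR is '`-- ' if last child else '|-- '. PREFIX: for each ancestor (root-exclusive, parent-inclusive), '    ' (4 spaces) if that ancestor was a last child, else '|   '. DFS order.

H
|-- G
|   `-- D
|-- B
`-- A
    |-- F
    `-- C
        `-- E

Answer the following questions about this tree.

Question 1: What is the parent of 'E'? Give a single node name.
Answer: C

Derivation:
Scan adjacency: E appears as child of C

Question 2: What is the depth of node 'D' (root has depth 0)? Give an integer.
Answer: 2

Derivation:
Path from root to D: H -> G -> D
Depth = number of edges = 2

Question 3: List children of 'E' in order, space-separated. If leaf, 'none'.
Answer: none

Derivation:
Node E's children (from adjacency): (leaf)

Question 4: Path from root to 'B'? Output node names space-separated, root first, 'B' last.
Walk down from root: H -> B

Answer: H B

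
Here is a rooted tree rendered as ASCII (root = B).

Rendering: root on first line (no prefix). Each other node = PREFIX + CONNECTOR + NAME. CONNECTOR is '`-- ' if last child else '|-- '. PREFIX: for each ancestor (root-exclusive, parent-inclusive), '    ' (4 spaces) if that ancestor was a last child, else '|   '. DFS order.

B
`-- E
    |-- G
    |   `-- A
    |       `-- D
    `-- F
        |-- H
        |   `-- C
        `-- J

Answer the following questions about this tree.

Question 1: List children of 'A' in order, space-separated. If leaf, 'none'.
Node A's children (from adjacency): D

Answer: D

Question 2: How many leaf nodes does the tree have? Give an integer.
Leaves (nodes with no children): C, D, J

Answer: 3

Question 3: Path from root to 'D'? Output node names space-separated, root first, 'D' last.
Walk down from root: B -> E -> G -> A -> D

Answer: B E G A D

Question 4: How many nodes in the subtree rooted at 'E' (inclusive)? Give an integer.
Answer: 8

Derivation:
Subtree rooted at E contains: A, C, D, E, F, G, H, J
Count = 8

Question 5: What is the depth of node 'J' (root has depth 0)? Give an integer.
Answer: 3

Derivation:
Path from root to J: B -> E -> F -> J
Depth = number of edges = 3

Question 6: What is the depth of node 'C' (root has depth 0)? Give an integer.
Path from root to C: B -> E -> F -> H -> C
Depth = number of edges = 4

Answer: 4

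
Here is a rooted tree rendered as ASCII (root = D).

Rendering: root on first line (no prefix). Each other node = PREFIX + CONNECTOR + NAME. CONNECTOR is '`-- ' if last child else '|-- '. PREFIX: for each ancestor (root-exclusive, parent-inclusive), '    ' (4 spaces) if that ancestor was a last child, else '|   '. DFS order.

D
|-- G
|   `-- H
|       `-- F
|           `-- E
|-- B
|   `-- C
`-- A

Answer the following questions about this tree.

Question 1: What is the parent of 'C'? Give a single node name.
Scan adjacency: C appears as child of B

Answer: B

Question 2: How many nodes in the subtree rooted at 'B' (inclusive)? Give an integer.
Subtree rooted at B contains: B, C
Count = 2

Answer: 2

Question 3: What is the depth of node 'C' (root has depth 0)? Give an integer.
Path from root to C: D -> B -> C
Depth = number of edges = 2

Answer: 2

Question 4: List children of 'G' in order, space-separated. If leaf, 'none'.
Node G's children (from adjacency): H

Answer: H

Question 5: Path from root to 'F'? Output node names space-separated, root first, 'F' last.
Walk down from root: D -> G -> H -> F

Answer: D G H F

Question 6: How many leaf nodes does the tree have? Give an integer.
Leaves (nodes with no children): A, C, E

Answer: 3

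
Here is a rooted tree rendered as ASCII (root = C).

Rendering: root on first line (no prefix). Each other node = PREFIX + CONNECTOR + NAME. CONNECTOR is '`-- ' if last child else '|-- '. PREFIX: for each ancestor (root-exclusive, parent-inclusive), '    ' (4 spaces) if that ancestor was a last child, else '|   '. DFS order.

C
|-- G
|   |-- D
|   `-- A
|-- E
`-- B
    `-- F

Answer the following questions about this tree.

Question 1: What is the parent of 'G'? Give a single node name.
Answer: C

Derivation:
Scan adjacency: G appears as child of C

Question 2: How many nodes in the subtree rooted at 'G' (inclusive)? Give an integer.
Subtree rooted at G contains: A, D, G
Count = 3

Answer: 3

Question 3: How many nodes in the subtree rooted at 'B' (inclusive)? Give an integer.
Answer: 2

Derivation:
Subtree rooted at B contains: B, F
Count = 2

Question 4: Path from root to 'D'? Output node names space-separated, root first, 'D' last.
Answer: C G D

Derivation:
Walk down from root: C -> G -> D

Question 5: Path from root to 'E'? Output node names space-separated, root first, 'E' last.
Walk down from root: C -> E

Answer: C E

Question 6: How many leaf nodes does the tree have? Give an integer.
Leaves (nodes with no children): A, D, E, F

Answer: 4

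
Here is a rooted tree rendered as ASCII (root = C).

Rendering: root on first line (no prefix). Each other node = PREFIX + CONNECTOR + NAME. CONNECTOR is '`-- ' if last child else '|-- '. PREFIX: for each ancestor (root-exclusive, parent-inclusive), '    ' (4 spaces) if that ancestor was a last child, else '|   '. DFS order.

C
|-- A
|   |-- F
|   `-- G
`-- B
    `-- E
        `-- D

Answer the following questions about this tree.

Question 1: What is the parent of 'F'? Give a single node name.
Answer: A

Derivation:
Scan adjacency: F appears as child of A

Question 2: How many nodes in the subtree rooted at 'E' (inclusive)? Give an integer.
Subtree rooted at E contains: D, E
Count = 2

Answer: 2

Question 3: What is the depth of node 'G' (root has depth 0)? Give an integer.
Answer: 2

Derivation:
Path from root to G: C -> A -> G
Depth = number of edges = 2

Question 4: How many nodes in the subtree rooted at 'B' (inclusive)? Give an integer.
Answer: 3

Derivation:
Subtree rooted at B contains: B, D, E
Count = 3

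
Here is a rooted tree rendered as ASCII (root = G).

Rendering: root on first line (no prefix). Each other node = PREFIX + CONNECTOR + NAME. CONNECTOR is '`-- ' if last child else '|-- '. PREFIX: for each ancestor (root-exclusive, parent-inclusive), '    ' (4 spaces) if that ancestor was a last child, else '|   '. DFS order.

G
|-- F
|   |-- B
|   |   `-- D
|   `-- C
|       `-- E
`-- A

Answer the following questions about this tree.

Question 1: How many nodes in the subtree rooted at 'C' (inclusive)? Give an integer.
Answer: 2

Derivation:
Subtree rooted at C contains: C, E
Count = 2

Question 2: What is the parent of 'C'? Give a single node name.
Scan adjacency: C appears as child of F

Answer: F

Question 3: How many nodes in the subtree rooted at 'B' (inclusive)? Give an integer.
Subtree rooted at B contains: B, D
Count = 2

Answer: 2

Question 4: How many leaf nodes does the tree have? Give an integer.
Answer: 3

Derivation:
Leaves (nodes with no children): A, D, E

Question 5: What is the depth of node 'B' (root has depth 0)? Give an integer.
Answer: 2

Derivation:
Path from root to B: G -> F -> B
Depth = number of edges = 2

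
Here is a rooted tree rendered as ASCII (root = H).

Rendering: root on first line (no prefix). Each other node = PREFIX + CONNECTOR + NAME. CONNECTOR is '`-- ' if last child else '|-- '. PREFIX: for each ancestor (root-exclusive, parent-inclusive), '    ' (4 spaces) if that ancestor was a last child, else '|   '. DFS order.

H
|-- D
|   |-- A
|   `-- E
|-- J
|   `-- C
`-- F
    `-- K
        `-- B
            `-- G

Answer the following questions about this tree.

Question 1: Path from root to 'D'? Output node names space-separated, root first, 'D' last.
Walk down from root: H -> D

Answer: H D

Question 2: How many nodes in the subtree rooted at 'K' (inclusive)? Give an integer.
Subtree rooted at K contains: B, G, K
Count = 3

Answer: 3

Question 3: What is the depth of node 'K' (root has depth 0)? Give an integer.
Answer: 2

Derivation:
Path from root to K: H -> F -> K
Depth = number of edges = 2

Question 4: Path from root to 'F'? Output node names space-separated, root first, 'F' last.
Answer: H F

Derivation:
Walk down from root: H -> F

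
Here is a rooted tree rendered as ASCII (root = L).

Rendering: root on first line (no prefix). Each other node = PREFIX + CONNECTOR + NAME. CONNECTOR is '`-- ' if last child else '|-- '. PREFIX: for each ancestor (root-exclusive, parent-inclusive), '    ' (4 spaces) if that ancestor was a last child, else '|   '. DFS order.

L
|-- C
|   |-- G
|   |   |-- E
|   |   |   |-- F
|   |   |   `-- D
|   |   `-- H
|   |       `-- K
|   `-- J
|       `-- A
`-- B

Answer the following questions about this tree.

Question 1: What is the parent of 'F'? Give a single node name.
Answer: E

Derivation:
Scan adjacency: F appears as child of E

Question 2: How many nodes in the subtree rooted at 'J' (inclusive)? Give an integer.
Subtree rooted at J contains: A, J
Count = 2

Answer: 2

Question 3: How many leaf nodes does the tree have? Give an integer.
Leaves (nodes with no children): A, B, D, F, K

Answer: 5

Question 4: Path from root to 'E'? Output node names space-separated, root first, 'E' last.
Walk down from root: L -> C -> G -> E

Answer: L C G E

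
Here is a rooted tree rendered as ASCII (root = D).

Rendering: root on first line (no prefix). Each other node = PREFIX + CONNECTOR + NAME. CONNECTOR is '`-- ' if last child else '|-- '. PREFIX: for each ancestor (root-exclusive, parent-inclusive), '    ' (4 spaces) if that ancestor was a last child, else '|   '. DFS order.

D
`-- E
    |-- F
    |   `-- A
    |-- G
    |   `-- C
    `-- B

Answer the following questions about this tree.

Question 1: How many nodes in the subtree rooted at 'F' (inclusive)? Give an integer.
Answer: 2

Derivation:
Subtree rooted at F contains: A, F
Count = 2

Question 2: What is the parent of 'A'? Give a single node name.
Scan adjacency: A appears as child of F

Answer: F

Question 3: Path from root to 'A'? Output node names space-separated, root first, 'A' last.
Answer: D E F A

Derivation:
Walk down from root: D -> E -> F -> A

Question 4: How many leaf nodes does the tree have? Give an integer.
Leaves (nodes with no children): A, B, C

Answer: 3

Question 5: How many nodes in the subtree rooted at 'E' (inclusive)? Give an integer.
Subtree rooted at E contains: A, B, C, E, F, G
Count = 6

Answer: 6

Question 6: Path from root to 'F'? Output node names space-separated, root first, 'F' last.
Answer: D E F

Derivation:
Walk down from root: D -> E -> F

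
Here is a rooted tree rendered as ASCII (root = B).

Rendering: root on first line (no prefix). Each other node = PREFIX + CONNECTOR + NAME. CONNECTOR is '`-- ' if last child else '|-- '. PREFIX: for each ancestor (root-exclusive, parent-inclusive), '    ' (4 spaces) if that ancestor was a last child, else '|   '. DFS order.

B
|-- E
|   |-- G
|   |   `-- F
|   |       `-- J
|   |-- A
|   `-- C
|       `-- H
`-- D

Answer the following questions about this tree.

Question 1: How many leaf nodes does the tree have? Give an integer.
Answer: 4

Derivation:
Leaves (nodes with no children): A, D, H, J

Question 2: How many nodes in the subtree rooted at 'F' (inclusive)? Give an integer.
Answer: 2

Derivation:
Subtree rooted at F contains: F, J
Count = 2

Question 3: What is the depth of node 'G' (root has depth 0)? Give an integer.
Path from root to G: B -> E -> G
Depth = number of edges = 2

Answer: 2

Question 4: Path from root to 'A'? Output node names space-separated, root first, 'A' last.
Answer: B E A

Derivation:
Walk down from root: B -> E -> A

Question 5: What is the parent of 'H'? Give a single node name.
Answer: C

Derivation:
Scan adjacency: H appears as child of C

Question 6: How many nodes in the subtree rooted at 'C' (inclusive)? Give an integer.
Subtree rooted at C contains: C, H
Count = 2

Answer: 2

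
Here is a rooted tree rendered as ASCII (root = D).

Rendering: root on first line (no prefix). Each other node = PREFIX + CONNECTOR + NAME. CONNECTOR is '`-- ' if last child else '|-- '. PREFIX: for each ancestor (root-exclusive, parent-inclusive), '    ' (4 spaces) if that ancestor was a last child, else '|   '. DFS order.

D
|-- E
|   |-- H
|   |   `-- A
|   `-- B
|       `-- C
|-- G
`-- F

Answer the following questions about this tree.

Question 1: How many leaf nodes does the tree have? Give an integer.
Leaves (nodes with no children): A, C, F, G

Answer: 4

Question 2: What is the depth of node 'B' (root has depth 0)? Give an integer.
Answer: 2

Derivation:
Path from root to B: D -> E -> B
Depth = number of edges = 2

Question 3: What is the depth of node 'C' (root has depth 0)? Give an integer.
Answer: 3

Derivation:
Path from root to C: D -> E -> B -> C
Depth = number of edges = 3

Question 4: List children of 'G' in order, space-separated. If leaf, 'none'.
Answer: none

Derivation:
Node G's children (from adjacency): (leaf)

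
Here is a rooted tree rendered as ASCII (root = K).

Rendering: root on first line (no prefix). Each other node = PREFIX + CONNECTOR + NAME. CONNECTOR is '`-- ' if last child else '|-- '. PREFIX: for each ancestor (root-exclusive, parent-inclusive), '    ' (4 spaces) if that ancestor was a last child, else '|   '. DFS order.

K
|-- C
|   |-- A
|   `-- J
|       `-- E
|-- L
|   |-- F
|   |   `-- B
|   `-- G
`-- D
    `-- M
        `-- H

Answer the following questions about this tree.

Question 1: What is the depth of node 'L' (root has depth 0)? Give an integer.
Answer: 1

Derivation:
Path from root to L: K -> L
Depth = number of edges = 1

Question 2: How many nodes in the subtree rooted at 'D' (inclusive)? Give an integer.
Answer: 3

Derivation:
Subtree rooted at D contains: D, H, M
Count = 3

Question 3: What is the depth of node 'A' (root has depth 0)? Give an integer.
Path from root to A: K -> C -> A
Depth = number of edges = 2

Answer: 2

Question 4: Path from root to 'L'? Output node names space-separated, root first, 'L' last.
Walk down from root: K -> L

Answer: K L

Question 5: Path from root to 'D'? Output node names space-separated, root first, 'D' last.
Answer: K D

Derivation:
Walk down from root: K -> D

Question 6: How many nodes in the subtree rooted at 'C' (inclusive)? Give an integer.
Answer: 4

Derivation:
Subtree rooted at C contains: A, C, E, J
Count = 4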